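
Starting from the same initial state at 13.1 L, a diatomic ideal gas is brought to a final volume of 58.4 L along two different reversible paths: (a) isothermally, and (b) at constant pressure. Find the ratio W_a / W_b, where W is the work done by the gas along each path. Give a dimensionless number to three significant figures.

Path (a) isothermal: W = P₁V₁ ln(V₂/V₁) → W_a/(P₁V₁) = 1.495.
Path (b) isobaric: W = P₁(V₂ − V₁) → W_b/(P₁V₁) = 3.458.
W_a / W_b = 1.495 / 3.458 = 0.4322.

W_a / W_b ≈ 0.432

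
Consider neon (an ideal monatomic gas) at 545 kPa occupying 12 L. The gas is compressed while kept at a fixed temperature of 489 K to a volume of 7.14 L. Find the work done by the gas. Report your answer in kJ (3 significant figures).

Isothermal: W = nRT ln(V₂/V₁) = P₁V₁ ln(V₂/V₁).
P₁V₁ = (545 kPa)(12 L) = 6540 J.
W = 6540 × ln(7.14/12) = 6540 × -0.5192
W_by_gas = -3396 J.

W ≈ -3.40 kJ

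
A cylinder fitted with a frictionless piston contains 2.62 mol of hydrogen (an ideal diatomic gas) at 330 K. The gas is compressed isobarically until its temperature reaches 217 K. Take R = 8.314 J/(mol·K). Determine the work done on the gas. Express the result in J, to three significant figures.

Isobaric: W = P ΔV = nR ΔT.
W = (2.62)(8.314)(217 − 330) = -2461 J.
Work on gas = −W_by = 2461 J.

W ≈ 2460 J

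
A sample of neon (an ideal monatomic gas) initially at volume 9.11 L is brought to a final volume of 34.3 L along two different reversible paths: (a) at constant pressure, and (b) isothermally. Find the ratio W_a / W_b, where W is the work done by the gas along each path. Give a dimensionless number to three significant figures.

W_a / W_b ≈ 2.09

Path (a) isobaric: W = P₁(V₂ − V₁) → W_a/(P₁V₁) = 2.765.
Path (b) isothermal: W = P₁V₁ ln(V₂/V₁) → W_b/(P₁V₁) = 1.326.
W_a / W_b = 2.765 / 1.326 = 2.086.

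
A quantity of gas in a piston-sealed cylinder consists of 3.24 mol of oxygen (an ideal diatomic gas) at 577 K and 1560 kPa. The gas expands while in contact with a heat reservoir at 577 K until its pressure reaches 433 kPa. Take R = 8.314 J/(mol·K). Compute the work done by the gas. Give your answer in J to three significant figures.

W ≈ 19900 J

Isothermal process: W = nRT ln(V₂/V₁) = nRT ln(P₁/P₂).
W = (3.24)(8.314)(577) × ln(1560/433)
  = 15543 × ln(3.603) = 15543 × 1.282
W_by_gas = 19921 J.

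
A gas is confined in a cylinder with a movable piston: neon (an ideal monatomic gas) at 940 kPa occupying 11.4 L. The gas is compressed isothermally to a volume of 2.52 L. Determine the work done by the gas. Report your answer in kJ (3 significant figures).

W ≈ -16.2 kJ

Isothermal: W = nRT ln(V₂/V₁) = P₁V₁ ln(V₂/V₁).
P₁V₁ = (940 kPa)(11.4 L) = 10716 J.
W = 10716 × ln(2.52/11.4) = 10716 × -1.509
W_by_gas = -16174 J.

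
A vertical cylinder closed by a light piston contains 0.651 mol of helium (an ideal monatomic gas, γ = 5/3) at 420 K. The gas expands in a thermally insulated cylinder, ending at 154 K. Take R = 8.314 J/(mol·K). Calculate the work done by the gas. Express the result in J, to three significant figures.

W ≈ 2160 J

Adiabatic ⇒ Q = 0, so W_by = −ΔU = nCᵥ(T₁ − T₂).
Cᵥ = 3R/2 = 12.47 J/(mol·K).
W = (0.651)(12.47)(420 − 154) = 2160 J.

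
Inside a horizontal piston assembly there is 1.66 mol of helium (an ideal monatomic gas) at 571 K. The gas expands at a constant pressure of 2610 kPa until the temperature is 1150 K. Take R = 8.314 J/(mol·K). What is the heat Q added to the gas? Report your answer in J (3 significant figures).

Isobaric: W = nRΔT = (1.66)(8.314)(579) = 7991 J.
ΔU = nCᵥΔT with Cᵥ = 3R/2: ΔU = (1.66)(12.47)(579) = 11986 J.
Q = ΔU + W = 11986 + 7991 = 19977 J.

Q ≈ 20000 J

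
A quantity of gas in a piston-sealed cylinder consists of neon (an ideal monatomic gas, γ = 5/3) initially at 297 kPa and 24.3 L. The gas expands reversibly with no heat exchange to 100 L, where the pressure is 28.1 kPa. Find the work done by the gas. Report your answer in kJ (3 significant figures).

W ≈ 6.61 kJ

Adiabatic: W = (P₁V₁ − P₂V₂)/(γ − 1) with γ = 5/3.
P₁V₁ = 7217 J, P₂V₂ = 2810 J.
W = (7217 − 2810) / 0.6667 = 6611 J.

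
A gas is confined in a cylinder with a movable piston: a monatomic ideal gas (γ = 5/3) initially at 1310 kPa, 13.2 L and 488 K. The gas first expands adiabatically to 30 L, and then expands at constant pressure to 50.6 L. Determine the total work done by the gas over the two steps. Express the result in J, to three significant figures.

W_total ≈ 17800 J

Step 1 (adiabatic): W = (P₁V₁ − P₂V₂)/(γ−1) = (17292 − 10003)/0.667 = 10933 J.
After step 1: P = 333.4 kPa, V = 30 L, T = 282.3 K.
Step 2 (isobaric): W = PΔV = (333.4 kPa)(50.6 − 30 L) = 6869 J.
W_total = 10933 + 6869 = 17802 J.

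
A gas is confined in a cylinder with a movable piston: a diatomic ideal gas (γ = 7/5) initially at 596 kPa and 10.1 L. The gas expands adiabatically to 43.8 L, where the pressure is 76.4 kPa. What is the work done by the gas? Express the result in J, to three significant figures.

Adiabatic: W = (P₁V₁ − P₂V₂)/(γ − 1) with γ = 7/5.
P₁V₁ = 6020 J, P₂V₂ = 3346 J.
W = (6020 − 3346) / 0.4 = 6683 J.

W ≈ 6680 J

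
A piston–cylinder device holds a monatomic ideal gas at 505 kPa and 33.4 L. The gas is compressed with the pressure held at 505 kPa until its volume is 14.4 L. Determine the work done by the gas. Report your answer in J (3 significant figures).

Isobaric: W = P ΔV.
W = (505 kPa)(14.4 − 33.4 L) = (505)(-19) = -9595 J.

W ≈ -9600 J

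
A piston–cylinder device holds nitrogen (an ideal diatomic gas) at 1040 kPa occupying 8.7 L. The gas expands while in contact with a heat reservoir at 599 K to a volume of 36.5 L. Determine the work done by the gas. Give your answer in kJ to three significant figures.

W ≈ 13.0 kJ

Isothermal: W = nRT ln(V₂/V₁) = P₁V₁ ln(V₂/V₁).
P₁V₁ = (1040 kPa)(8.7 L) = 9048 J.
W = 9048 × ln(36.5/8.7) = 9048 × 1.434
W_by_gas = 12975 J.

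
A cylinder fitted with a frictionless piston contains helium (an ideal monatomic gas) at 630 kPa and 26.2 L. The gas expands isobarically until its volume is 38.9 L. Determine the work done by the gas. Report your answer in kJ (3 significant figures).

Isobaric: W = P ΔV.
W = (630 kPa)(38.9 − 26.2 L) = (630)(12.7) = 8001 J.

W ≈ 8.00 kJ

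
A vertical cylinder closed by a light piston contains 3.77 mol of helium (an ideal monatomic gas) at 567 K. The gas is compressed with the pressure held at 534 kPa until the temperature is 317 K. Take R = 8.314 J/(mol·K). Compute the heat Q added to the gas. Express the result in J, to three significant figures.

Q ≈ -19600 J

Isobaric: W = nRΔT = (3.77)(8.314)(-250) = -7836 J.
ΔU = nCᵥΔT with Cᵥ = 3R/2: ΔU = (3.77)(12.47)(-250) = -11754 J.
Q = ΔU + W = -11754 − 7836 = -19590 J.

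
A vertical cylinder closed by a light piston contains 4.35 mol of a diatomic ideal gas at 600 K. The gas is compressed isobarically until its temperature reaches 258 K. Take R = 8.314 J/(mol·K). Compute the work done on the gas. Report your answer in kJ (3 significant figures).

W ≈ 12.4 kJ

Isobaric: W = P ΔV = nR ΔT.
W = (4.35)(8.314)(258 − 600) = -12369 J.
Work on gas = −W_by = 12369 J.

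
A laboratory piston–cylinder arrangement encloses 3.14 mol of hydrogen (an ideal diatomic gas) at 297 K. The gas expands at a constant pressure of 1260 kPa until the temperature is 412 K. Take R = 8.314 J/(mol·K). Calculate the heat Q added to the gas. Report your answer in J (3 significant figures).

Q ≈ 10500 J

Isobaric: W = nRΔT = (3.14)(8.314)(115) = 3002 J.
ΔU = nCᵥΔT with Cᵥ = 5R/2: ΔU = (3.14)(20.79)(115) = 7505 J.
Q = ΔU + W = 7505 + 3002 = 10508 J.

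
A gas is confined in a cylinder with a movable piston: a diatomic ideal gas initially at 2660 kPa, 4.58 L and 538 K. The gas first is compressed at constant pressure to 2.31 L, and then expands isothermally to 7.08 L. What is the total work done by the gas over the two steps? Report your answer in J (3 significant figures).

W_total ≈ 844 J

Step 1 (isobaric): W = PΔV = (2660 kPa)(2.31 − 4.58 L) = -6038 J.
After step 1: P = 2660 kPa, V = 2.31 L, T = 271.3 K.
Step 2 (isothermal): W = P₁V₁ ln(V₂/V₁) = (6145) ln(7.08/2.31) = 6882 J.
W_total = -6038 + 6882 = 843.9 J.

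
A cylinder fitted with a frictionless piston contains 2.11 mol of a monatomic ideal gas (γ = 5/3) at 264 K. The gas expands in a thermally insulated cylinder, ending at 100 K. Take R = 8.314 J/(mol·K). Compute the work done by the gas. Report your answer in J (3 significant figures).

Adiabatic ⇒ Q = 0, so W_by = −ΔU = nCᵥ(T₁ − T₂).
Cᵥ = 3R/2 = 12.47 J/(mol·K).
W = (2.11)(12.47)(264 − 100) = 4315 J.

W ≈ 4320 J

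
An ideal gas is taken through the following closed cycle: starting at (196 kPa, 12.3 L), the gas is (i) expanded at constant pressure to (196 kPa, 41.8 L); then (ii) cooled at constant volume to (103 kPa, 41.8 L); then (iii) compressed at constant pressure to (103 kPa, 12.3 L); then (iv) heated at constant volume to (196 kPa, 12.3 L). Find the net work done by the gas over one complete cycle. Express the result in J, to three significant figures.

Constant-volume legs do no work.
W(i) = (196)(41.8 − 12.3) = 5782 J; W(iii) = (103)(12.3 − 41.8) = -3038 J.
W_net = 5782 − 3038 = 2743 J (the clockwise enclosed area).

W_net ≈ 2740 J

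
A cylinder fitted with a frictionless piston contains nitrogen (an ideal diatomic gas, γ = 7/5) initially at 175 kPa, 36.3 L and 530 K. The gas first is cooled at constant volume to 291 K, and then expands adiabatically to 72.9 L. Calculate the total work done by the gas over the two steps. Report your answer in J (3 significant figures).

Step 1 (isochoric): W = 0 (constant volume).
After step 1: P = 96.08 kPa (V unchanged).
Step 2 (adiabatic): W = (P₁V₁ − P₂V₂)/(γ−1) = (3488 − 2639)/0.4 = 2122 J.
W_total = 0 + 2122 = 2122 J.

W_total ≈ 2120 J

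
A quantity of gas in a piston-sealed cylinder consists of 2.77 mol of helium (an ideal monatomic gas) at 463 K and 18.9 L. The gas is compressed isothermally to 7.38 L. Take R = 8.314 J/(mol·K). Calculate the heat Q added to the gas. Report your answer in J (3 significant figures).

Isothermal ⇒ ΔU = 0, so Q = W = nRT ln(V₂/V₁).
Q = (2.77)(8.314)(463) ln(7.38/18.9) = 10663 × -0.9404 = -10027 J.

Q ≈ -10000 J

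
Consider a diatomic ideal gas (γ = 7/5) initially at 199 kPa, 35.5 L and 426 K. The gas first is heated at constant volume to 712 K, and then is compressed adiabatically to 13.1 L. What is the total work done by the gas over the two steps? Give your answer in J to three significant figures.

Step 1 (isochoric): W = 0 (constant volume).
After step 1: P = 332.6 kPa (V unchanged).
Step 2 (adiabatic): W = (P₁V₁ − P₂V₂)/(γ−1) = (11807 − 17593)/0.4 = -14464 J.
W_total = 0 − 14464 = -14464 J.

W_total ≈ -14500 J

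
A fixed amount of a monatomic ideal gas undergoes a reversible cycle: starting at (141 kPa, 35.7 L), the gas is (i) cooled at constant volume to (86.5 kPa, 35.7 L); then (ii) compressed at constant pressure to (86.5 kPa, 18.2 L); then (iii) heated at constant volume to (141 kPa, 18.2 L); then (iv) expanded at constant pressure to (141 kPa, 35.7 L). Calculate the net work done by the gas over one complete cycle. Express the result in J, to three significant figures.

Constant-volume legs do no work.
W(ii) = (86.5)(18.2 − 35.7) = -1514 J; W(iv) = (141)(35.7 − 18.2) = 2468 J.
W_net = -1514 + 2468 = 953.8 J (the clockwise enclosed area).

W_net ≈ 954 J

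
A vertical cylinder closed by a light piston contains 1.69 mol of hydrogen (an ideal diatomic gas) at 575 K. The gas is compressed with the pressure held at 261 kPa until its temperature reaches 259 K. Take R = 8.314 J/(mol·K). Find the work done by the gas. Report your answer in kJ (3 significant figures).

Isobaric: W = P ΔV = nR ΔT.
W = (1.69)(8.314)(259 − 575) = -4440 J.

W ≈ -4.44 kJ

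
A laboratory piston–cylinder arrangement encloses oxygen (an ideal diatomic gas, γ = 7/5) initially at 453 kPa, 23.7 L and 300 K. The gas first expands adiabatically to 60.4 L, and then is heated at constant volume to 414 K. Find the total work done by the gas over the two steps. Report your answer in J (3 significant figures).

Step 1 (adiabatic): W = (P₁V₁ − P₂V₂)/(γ−1) = (10736 − 7385)/0.4 = 8379 J.
Step 2 (isochoric): W = 0 (constant volume).
W_total = 8379 + 0 = 8379 J.

W_total ≈ 8380 J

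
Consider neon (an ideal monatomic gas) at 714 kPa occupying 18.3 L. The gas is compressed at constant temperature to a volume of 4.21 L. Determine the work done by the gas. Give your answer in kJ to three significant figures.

W ≈ -19.2 kJ

Isothermal: W = nRT ln(V₂/V₁) = P₁V₁ ln(V₂/V₁).
P₁V₁ = (714 kPa)(18.3 L) = 13066 J.
W = 13066 × ln(4.21/18.3) = 13066 × -1.469
W_by_gas = -19200 J.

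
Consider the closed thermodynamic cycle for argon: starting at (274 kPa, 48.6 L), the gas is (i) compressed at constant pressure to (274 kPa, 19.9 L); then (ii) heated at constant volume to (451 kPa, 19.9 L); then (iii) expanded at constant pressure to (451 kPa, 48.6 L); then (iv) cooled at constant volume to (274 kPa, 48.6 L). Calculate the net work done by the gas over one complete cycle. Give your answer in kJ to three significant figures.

W_net ≈ 5.08 kJ

Constant-volume legs do no work.
W(i) = (274)(19.9 − 48.6) = -7864 J; W(iii) = (451)(48.6 − 19.9) = 12944 J.
W_net = -7864 + 12944 = 5080 J (the clockwise enclosed area).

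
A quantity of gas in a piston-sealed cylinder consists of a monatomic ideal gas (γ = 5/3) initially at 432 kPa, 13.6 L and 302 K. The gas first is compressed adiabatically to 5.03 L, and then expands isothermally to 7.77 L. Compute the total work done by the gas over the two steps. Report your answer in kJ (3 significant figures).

Step 1 (adiabatic): W = (P₁V₁ − P₂V₂)/(γ−1) = (5875 − 11403)/0.667 = -8291 J.
After step 1: P = 2267 kPa, V = 5.03 L, T = 586.1 K.
Step 2 (isothermal): W = P₁V₁ ln(V₂/V₁) = (11403) ln(7.77/5.03) = 4958 J.
W_total = -8291 + 4958 = -3333 J.

W_total ≈ -3.33 kJ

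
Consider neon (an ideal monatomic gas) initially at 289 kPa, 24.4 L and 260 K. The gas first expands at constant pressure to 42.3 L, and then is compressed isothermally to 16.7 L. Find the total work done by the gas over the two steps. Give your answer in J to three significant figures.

W_total ≈ -6190 J

Step 1 (isobaric): W = PΔV = (289 kPa)(42.3 − 24.4 L) = 5173 J.
After step 1: P = 289 kPa, V = 42.3 L, T = 450.7 K.
Step 2 (isothermal): W = P₁V₁ ln(V₂/V₁) = (12225) ln(16.7/42.3) = -11361 J.
W_total = 5173 − 11361 = -6188 J.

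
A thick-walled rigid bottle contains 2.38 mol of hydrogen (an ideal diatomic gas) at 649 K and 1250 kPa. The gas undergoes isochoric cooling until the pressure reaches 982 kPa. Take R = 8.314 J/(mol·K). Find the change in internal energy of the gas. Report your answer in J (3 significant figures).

Constant volume ⇒ W = 0, so Q = ΔU = nCᵥΔT with Cᵥ = 5R/2 = 20.79 J/(mol·K).
At constant V, T₂/T₁ = P₂/P₁ ⇒ ΔT = T₁(P₂/P₁ − 1) = 649·(982/1250 − 1) = -139.1 K.
ΔU = (2.38)(20.79)(-139.1) = -6883 J.

ΔU ≈ -6880 J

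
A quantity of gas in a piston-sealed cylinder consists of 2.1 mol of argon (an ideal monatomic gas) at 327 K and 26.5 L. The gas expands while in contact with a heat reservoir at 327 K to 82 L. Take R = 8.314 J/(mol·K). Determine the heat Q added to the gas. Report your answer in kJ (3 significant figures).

Q ≈ 6.45 kJ

Isothermal ⇒ ΔU = 0, so Q = W = nRT ln(V₂/V₁).
Q = (2.1)(8.314)(327) ln(82/26.5) = 5709 × 1.13 = 6449 J.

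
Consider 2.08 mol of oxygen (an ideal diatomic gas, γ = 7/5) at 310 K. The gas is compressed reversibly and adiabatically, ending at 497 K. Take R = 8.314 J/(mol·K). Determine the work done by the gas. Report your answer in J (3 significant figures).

W ≈ -8080 J

Adiabatic ⇒ Q = 0, so W_by = −ΔU = nCᵥ(T₁ − T₂).
Cᵥ = 5R/2 = 20.79 J/(mol·K).
W = (2.08)(20.79)(310 − 497) = -8085 J.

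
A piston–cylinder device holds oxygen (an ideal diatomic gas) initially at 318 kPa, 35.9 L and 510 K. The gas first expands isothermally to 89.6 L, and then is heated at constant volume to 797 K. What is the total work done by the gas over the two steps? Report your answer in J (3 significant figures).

Step 1 (isothermal): W = P₁V₁ ln(V₂/V₁) = (11416) ln(89.6/35.9) = 10441 J.
Step 2 (isochoric): W = 0 (constant volume).
W_total = 10441 + 0 = 10441 J.

W_total ≈ 10400 J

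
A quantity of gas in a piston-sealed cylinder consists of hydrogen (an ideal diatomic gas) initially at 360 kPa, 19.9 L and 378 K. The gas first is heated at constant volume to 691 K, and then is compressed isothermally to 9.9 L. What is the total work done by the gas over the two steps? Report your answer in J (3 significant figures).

Step 1 (isochoric): W = 0 (constant volume).
After step 1: P = 658.1 kPa (V unchanged).
Step 2 (isothermal): W = P₁V₁ ln(V₂/V₁) = (13096) ln(9.9/19.9) = -9143 J.
W_total = 0 − 9143 = -9143 J.

W_total ≈ -9140 J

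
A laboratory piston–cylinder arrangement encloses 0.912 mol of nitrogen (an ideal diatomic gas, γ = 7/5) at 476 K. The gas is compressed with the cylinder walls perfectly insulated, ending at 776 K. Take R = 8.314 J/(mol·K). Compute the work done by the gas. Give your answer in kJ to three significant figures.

Adiabatic ⇒ Q = 0, so W_by = −ΔU = nCᵥ(T₁ − T₂).
Cᵥ = 5R/2 = 20.79 J/(mol·K).
W = (0.912)(20.79)(476 − 776) = -5687 J.

W ≈ -5.69 kJ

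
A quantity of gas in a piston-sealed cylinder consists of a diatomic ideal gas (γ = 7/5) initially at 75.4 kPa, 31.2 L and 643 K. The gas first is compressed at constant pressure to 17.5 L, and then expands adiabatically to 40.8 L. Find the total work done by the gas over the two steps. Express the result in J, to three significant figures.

W_total ≈ -85.5 J

Step 1 (isobaric): W = PΔV = (75.4 kPa)(17.5 − 31.2 L) = -1033 J.
After step 1: P = 75.4 kPa, V = 17.5 L, T = 360.7 K.
Step 2 (adiabatic): W = (P₁V₁ − P₂V₂)/(γ−1) = (1320 − 940.5)/0.4 = 947.5 J.
W_total = -1033 + 947.5 = -85.49 J.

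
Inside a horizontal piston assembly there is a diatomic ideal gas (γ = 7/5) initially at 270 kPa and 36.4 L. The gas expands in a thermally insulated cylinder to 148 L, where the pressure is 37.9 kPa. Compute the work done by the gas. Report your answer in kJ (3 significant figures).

Adiabatic: W = (P₁V₁ − P₂V₂)/(γ − 1) with γ = 7/5.
P₁V₁ = 9828 J, P₂V₂ = 5609 J.
W = (9828 − 5609) / 0.4 = 10547 J.

W ≈ 10.5 kJ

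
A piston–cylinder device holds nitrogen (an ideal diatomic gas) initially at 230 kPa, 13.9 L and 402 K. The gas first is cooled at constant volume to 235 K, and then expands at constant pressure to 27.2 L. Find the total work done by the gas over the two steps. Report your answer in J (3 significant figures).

Step 1 (isochoric): W = 0 (constant volume).
After step 1: P = 134.5 kPa (V unchanged).
Step 2 (isobaric): W = PΔV = (134.5 kPa)(27.2 − 13.9 L) = 1788 J.
W_total = 0 + 1788 = 1788 J.

W_total ≈ 1790 J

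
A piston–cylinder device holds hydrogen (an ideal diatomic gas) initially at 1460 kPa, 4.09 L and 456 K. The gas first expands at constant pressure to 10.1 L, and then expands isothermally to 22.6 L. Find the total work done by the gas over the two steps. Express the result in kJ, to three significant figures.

W_total ≈ 20.7 kJ

Step 1 (isobaric): W = PΔV = (1460 kPa)(10.1 − 4.09 L) = 8775 J.
After step 1: P = 1460 kPa, V = 10.1 L, T = 1126 K.
Step 2 (isothermal): W = P₁V₁ ln(V₂/V₁) = (14746) ln(22.6/10.1) = 11877 J.
W_total = 8775 + 11877 = 20651 J.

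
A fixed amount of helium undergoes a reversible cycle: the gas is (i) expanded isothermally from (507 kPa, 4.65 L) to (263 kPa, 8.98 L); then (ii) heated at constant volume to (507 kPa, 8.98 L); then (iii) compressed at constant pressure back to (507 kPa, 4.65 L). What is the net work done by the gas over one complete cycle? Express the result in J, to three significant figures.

Leg (i): W = PᵢVᵢ ln(V_f/Vᵢ) = (2358) ln(8.98/4.65) = 1552 J.
Leg (ii): W = 0.
Leg (iii): W = PΔV = (507)(4.65 − 8.98) = -2195 J.
W_net = 1552 − 2195 = -643.7 J.

W_net ≈ -644 J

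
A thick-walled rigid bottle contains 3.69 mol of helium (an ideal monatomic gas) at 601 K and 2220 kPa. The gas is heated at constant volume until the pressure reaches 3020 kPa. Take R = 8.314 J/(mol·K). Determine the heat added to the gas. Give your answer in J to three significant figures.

Q ≈ 9970 J

Constant volume ⇒ W = 0, so Q = ΔU = nCᵥΔT with Cᵥ = 3R/2 = 12.47 J/(mol·K).
At constant V, T₂/T₁ = P₂/P₁ ⇒ ΔT = T₁(P₂/P₁ − 1) = 601·(3020/2220 − 1) = 216.6 K.
ΔU = (3.69)(12.47)(216.6) = 9966 J.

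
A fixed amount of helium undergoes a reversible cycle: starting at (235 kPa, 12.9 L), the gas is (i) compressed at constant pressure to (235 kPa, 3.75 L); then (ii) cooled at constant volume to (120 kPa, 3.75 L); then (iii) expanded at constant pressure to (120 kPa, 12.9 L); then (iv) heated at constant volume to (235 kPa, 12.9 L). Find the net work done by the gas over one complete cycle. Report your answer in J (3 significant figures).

W_net ≈ -1050 J

Constant-volume legs do no work.
W(i) = (235)(3.75 − 12.9) = -2150 J; W(iii) = (120)(12.9 − 3.75) = 1098 J.
W_net = -2150 + 1098 = -1052 J (the counter-clockwise enclosed area).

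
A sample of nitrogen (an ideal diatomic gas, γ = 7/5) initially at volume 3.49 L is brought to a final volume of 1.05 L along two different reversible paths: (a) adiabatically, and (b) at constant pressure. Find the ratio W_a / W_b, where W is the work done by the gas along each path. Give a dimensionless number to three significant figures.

Path (a) adiabatic: W = P₁V₁(1 − (V₁/V₂)^(γ−1))/(γ−1) → W_a/(P₁V₁) = -1.542.
Path (b) isobaric: W = P₁(V₂ − V₁) → W_b/(P₁V₁) = -0.6991.
W_a / W_b = -1.542 / -0.6991 = 2.206.

W_a / W_b ≈ 2.21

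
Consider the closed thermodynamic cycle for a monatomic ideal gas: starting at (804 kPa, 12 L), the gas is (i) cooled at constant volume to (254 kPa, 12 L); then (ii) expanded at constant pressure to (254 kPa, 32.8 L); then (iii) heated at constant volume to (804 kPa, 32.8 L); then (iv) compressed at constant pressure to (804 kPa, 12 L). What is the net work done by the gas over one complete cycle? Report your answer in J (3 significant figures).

Constant-volume legs do no work.
W(ii) = (254)(32.8 − 12) = 5283 J; W(iv) = (804)(12 − 32.8) = -16723 J.
W_net = 5283 − 16723 = -11440 J (the counter-clockwise enclosed area).

W_net ≈ -11400 J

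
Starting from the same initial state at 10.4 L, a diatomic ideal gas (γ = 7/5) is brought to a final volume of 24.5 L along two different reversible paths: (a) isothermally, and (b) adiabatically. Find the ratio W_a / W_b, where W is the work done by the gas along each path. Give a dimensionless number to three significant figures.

Path (a) isothermal: W = P₁V₁ ln(V₂/V₁) → W_a/(P₁V₁) = 0.8569.
Path (b) adiabatic: W = P₁V₁(1 − (V₁/V₂)^(γ−1))/(γ−1) → W_b/(P₁V₁) = 0.7255.
W_a / W_b = 0.8569 / 0.7255 = 1.181.

W_a / W_b ≈ 1.18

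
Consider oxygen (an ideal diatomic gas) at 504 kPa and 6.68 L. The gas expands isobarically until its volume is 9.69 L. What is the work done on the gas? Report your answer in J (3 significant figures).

Isobaric: W = P ΔV.
W = (504 kPa)(9.69 − 6.68 L) = (504)(3.01) = 1517 J.
Work on gas = −W_by = -1517 J.

W ≈ -1520 J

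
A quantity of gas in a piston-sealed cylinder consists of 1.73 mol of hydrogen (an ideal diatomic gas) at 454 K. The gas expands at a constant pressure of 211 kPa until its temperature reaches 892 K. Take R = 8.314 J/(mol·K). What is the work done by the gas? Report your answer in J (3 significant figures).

W ≈ 6300 J

Isobaric: W = P ΔV = nR ΔT.
W = (1.73)(8.314)(892 − 454) = 6300 J.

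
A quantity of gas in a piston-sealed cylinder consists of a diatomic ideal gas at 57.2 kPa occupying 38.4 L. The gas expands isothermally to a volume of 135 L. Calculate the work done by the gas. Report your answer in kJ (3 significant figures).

Isothermal: W = nRT ln(V₂/V₁) = P₁V₁ ln(V₂/V₁).
P₁V₁ = (57.2 kPa)(38.4 L) = 2196 J.
W = 2196 × ln(135/38.4) = 2196 × 1.257
W_by_gas = 2761 J.

W ≈ 2.76 kJ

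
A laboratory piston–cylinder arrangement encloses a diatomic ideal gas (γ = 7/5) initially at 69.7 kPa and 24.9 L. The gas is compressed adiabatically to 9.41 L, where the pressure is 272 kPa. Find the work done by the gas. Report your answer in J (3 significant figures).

W ≈ -2060 J

Adiabatic: W = (P₁V₁ − P₂V₂)/(γ − 1) with γ = 7/5.
P₁V₁ = 1736 J, P₂V₂ = 2560 J.
W = (1736 − 2560) / 0.4 = -2060 J.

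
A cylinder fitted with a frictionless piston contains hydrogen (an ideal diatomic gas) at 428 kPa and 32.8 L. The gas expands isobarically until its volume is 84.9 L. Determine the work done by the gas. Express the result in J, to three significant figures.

W ≈ 22300 J

Isobaric: W = P ΔV.
W = (428 kPa)(84.9 − 32.8 L) = (428)(52.1) = 22299 J.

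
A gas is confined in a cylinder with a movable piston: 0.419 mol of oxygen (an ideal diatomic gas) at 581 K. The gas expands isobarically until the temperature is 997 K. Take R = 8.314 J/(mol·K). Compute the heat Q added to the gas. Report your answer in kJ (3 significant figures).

Isobaric: W = nRΔT = (0.419)(8.314)(416) = 1449 J.
ΔU = nCᵥΔT with Cᵥ = 5R/2: ΔU = (0.419)(20.79)(416) = 3623 J.
Q = ΔU + W = 3623 + 1449 = 5072 J.

Q ≈ 5.07 kJ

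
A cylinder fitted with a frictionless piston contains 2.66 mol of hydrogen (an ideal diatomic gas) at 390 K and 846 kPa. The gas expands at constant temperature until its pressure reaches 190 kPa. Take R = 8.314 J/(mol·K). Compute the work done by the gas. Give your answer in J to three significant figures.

Isothermal process: W = nRT ln(V₂/V₁) = nRT ln(P₁/P₂).
W = (2.66)(8.314)(390) × ln(846/190)
  = 8625 × ln(4.453) = 8625 × 1.493
W_by_gas = 12881 J.

W ≈ 12900 J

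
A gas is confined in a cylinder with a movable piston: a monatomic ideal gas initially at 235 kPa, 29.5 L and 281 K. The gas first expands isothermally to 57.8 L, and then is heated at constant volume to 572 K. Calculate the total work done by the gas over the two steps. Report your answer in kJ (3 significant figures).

W_total ≈ 4.66 kJ

Step 1 (isothermal): W = P₁V₁ ln(V₂/V₁) = (6932) ln(57.8/29.5) = 4663 J.
Step 2 (isochoric): W = 0 (constant volume).
W_total = 4663 + 0 = 4663 J.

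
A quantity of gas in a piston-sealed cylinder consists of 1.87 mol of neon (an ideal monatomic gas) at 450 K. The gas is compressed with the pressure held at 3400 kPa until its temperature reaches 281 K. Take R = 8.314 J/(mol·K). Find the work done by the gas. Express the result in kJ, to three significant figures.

Isobaric: W = P ΔV = nR ΔT.
W = (1.87)(8.314)(281 − 450) = -2627 J.

W ≈ -2.63 kJ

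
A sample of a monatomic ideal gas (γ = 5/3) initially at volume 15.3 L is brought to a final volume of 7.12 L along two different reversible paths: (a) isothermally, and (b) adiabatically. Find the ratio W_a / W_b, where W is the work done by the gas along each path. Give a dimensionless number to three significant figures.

W_a / W_b ≈ 0.767

Path (a) isothermal: W = P₁V₁ ln(V₂/V₁) → W_a/(P₁V₁) = -0.7649.
Path (b) adiabatic: W = P₁V₁(1 − (V₁/V₂)^(γ−1))/(γ−1) → W_b/(P₁V₁) = -0.9978.
W_a / W_b = -0.7649 / -0.9978 = 0.7666.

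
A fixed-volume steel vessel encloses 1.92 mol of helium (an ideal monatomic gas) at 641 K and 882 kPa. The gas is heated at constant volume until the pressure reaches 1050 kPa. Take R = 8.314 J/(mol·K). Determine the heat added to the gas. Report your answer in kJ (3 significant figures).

Constant volume ⇒ W = 0, so Q = ΔU = nCᵥΔT with Cᵥ = 3R/2 = 12.47 J/(mol·K).
At constant V, T₂/T₁ = P₂/P₁ ⇒ ΔT = T₁(P₂/P₁ − 1) = 641·(1050/882 − 1) = 122.1 K.
ΔU = (1.92)(12.47)(122.1) = 2923 J.

Q ≈ 2.92 kJ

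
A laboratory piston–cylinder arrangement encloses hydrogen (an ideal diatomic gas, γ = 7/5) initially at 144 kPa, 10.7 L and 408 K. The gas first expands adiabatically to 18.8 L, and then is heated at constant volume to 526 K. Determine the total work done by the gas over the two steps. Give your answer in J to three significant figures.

W_total ≈ 777 J

Step 1 (adiabatic): W = (P₁V₁ − P₂V₂)/(γ−1) = (1541 − 1230)/0.4 = 777.5 J.
Step 2 (isochoric): W = 0 (constant volume).
W_total = 777.5 + 0 = 777.5 J.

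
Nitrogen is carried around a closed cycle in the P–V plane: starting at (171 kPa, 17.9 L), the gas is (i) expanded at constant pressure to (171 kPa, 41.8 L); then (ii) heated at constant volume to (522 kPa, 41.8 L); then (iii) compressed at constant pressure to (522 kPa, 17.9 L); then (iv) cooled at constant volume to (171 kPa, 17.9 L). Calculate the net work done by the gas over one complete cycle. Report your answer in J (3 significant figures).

W_net ≈ -8390 J

Constant-volume legs do no work.
W(i) = (171)(41.8 − 17.9) = 4087 J; W(iii) = (522)(17.9 − 41.8) = -12476 J.
W_net = 4087 − 12476 = -8389 J (the counter-clockwise enclosed area).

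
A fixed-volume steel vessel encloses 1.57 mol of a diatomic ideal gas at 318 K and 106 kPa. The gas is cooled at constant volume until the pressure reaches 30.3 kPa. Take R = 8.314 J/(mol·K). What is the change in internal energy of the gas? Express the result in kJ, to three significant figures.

Constant volume ⇒ W = 0, so Q = ΔU = nCᵥΔT with Cᵥ = 5R/2 = 20.79 J/(mol·K).
At constant V, T₂/T₁ = P₂/P₁ ⇒ ΔT = T₁(P₂/P₁ − 1) = 318·(30.3/106 − 1) = -227.1 K.
ΔU = (1.57)(20.79)(-227.1) = -7411 J.

ΔU ≈ -7.41 kJ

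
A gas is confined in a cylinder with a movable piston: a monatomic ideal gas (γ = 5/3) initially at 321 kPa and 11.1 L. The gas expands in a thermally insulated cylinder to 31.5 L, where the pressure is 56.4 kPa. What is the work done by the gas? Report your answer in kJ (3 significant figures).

Adiabatic: W = (P₁V₁ − P₂V₂)/(γ − 1) with γ = 5/3.
P₁V₁ = 3563 J, P₂V₂ = 1777 J.
W = (3563 − 1777) / 0.6667 = 2680 J.

W ≈ 2.68 kJ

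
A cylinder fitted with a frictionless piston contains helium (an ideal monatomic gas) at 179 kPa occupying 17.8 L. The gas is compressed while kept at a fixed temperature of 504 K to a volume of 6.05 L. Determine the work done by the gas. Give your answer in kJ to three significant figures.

Isothermal: W = nRT ln(V₂/V₁) = P₁V₁ ln(V₂/V₁).
P₁V₁ = (179 kPa)(17.8 L) = 3186 J.
W = 3186 × ln(6.05/17.8) = 3186 × -1.079
W_by_gas = -3438 J.

W ≈ -3.44 kJ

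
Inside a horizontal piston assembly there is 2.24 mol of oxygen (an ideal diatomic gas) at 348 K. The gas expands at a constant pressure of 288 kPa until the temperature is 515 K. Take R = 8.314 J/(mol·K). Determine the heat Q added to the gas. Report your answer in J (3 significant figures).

Q ≈ 10900 J

Isobaric: W = nRΔT = (2.24)(8.314)(167) = 3110 J.
ΔU = nCᵥΔT with Cᵥ = 5R/2: ΔU = (2.24)(20.79)(167) = 7775 J.
Q = ΔU + W = 7775 + 3110 = 10885 J.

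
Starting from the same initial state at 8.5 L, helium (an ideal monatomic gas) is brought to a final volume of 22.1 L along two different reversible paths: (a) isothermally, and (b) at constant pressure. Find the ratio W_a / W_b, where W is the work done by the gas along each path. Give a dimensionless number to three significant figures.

W_a / W_b ≈ 0.597

Path (a) isothermal: W = P₁V₁ ln(V₂/V₁) → W_a/(P₁V₁) = 0.9555.
Path (b) isobaric: W = P₁(V₂ − V₁) → W_b/(P₁V₁) = 1.6.
W_a / W_b = 0.9555 / 1.6 = 0.5972.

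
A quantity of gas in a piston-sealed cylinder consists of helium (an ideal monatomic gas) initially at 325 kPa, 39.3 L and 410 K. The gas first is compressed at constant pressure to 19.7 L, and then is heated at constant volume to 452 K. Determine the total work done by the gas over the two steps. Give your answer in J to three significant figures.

W_total ≈ -6370 J

Step 1 (isobaric): W = PΔV = (325 kPa)(19.7 − 39.3 L) = -6370 J.
Step 2 (isochoric): W = 0 (constant volume).
W_total = -6370 + 0 = -6370 J.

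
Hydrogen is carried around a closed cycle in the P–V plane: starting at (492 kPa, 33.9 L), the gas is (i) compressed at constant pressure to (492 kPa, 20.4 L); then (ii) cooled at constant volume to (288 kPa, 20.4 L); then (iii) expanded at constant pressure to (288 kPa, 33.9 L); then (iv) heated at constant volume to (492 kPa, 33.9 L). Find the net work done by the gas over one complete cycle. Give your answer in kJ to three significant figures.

Constant-volume legs do no work.
W(i) = (492)(20.4 − 33.9) = -6642 J; W(iii) = (288)(33.9 − 20.4) = 3888 J.
W_net = -6642 + 3888 = -2754 J (the counter-clockwise enclosed area).

W_net ≈ -2.75 kJ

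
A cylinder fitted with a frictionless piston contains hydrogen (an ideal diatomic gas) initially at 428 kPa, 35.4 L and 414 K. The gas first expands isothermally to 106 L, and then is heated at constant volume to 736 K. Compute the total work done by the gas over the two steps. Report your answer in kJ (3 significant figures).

W_total ≈ 16.6 kJ

Step 1 (isothermal): W = P₁V₁ ln(V₂/V₁) = (15151) ln(106/35.4) = 16617 J.
Step 2 (isochoric): W = 0 (constant volume).
W_total = 16617 + 0 = 16617 J.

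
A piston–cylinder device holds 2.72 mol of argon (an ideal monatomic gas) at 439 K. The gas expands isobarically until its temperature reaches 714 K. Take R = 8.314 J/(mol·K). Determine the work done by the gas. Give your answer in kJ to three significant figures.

W ≈ 6.22 kJ

Isobaric: W = P ΔV = nR ΔT.
W = (2.72)(8.314)(714 − 439) = 6219 J.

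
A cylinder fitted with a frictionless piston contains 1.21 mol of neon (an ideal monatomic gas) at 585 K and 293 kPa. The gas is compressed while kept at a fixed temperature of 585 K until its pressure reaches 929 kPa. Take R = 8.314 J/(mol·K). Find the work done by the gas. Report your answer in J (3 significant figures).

Isothermal process: W = nRT ln(V₂/V₁) = nRT ln(P₁/P₂).
W = (1.21)(8.314)(585) × ln(293/929)
  = 5885 × ln(0.3154) = 5885 × -1.154
W_by_gas = -6791 J.

W ≈ -6790 J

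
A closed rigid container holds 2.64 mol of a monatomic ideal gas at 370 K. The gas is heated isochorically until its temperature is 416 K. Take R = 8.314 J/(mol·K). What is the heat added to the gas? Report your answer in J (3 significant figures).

Constant volume ⇒ W = 0, so Q = ΔU = nCᵥΔT with Cᵥ = 3R/2 = 12.47 J/(mol·K).
ΔU = (2.64)(12.47)(416 − 370) = 1514 J.

Q ≈ 1510 J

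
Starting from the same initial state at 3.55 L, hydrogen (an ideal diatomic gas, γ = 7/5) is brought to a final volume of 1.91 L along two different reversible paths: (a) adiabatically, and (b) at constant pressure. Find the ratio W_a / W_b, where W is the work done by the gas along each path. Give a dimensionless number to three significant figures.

W_a / W_b ≈ 1.52

Path (a) adiabatic: W = P₁V₁(1 − (V₁/V₂)^(γ−1))/(γ−1) → W_a/(P₁V₁) = -0.7035.
Path (b) isobaric: W = P₁(V₂ − V₁) → W_b/(P₁V₁) = -0.462.
W_a / W_b = -0.7035 / -0.462 = 1.523.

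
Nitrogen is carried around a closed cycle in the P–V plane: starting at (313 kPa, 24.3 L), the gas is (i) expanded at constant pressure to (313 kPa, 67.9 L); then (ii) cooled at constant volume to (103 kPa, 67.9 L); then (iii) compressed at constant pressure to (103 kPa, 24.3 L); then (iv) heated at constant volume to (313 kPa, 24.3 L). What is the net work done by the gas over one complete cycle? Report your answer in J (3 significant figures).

Constant-volume legs do no work.
W(i) = (313)(67.9 − 24.3) = 13647 J; W(iii) = (103)(24.3 − 67.9) = -4491 J.
W_net = 13647 − 4491 = 9156 J (the clockwise enclosed area).

W_net ≈ 9160 J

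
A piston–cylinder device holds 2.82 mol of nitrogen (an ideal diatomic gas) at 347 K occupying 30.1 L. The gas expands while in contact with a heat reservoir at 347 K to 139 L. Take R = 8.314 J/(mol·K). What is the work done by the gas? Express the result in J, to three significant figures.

W ≈ 12400 J

Isothermal: W = nRT ln(V₂/V₁).
W = (2.82)(8.314)(347) × ln(139/30.1)
  = 8136 × 1.53
W_by_gas = 12447 J.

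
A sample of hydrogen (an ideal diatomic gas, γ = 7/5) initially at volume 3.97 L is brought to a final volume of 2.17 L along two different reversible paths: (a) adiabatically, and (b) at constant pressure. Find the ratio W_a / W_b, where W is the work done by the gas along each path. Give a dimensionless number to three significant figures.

Path (a) adiabatic: W = P₁V₁(1 − (V₁/V₂)^(γ−1))/(γ−1) → W_a/(P₁V₁) = -0.6833.
Path (b) isobaric: W = P₁(V₂ − V₁) → W_b/(P₁V₁) = -0.4534.
W_a / W_b = -0.6833 / -0.4534 = 1.507.

W_a / W_b ≈ 1.51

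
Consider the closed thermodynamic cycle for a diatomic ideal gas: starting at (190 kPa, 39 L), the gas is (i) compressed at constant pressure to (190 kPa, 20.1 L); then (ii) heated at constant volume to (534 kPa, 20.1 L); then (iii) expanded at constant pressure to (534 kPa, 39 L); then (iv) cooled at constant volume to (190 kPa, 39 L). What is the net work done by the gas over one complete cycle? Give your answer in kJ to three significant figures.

W_net ≈ 6.50 kJ

Constant-volume legs do no work.
W(i) = (190)(20.1 − 39) = -3591 J; W(iii) = (534)(39 − 20.1) = 10093 J.
W_net = -3591 + 10093 = 6502 J (the clockwise enclosed area).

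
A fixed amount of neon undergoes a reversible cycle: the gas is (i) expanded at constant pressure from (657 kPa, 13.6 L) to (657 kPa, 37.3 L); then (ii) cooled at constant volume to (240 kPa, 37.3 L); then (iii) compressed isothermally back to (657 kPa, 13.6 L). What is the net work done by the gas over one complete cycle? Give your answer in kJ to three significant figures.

Leg (i): W = PΔV = (657)(37.3 − 13.6) = 15571 J.
Leg (ii): W = 0.
Leg (iii): W = PᵢVᵢ ln(V_f/Vᵢ) = (8952) ln(13.6/37.3) = -9032 J.
W_net = 15571 − 9032 = 6539 J.

W_net ≈ 6.54 kJ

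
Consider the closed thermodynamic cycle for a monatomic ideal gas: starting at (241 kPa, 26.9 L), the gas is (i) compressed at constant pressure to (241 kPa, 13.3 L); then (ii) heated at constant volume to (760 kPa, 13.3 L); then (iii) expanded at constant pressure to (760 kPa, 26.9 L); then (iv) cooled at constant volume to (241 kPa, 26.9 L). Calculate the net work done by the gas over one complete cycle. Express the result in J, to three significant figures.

W_net ≈ 7060 J

Constant-volume legs do no work.
W(i) = (241)(13.3 − 26.9) = -3278 J; W(iii) = (760)(26.9 − 13.3) = 10336 J.
W_net = -3278 + 10336 = 7058 J (the clockwise enclosed area).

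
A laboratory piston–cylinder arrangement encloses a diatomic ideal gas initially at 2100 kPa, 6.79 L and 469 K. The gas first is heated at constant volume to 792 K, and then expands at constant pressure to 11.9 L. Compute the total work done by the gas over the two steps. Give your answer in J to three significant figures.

Step 1 (isochoric): W = 0 (constant volume).
After step 1: P = 3546 kPa (V unchanged).
Step 2 (isobaric): W = PΔV = (3546 kPa)(11.9 − 6.79 L) = 18121 J.
W_total = 0 + 18121 = 18121 J.

W_total ≈ 18100 J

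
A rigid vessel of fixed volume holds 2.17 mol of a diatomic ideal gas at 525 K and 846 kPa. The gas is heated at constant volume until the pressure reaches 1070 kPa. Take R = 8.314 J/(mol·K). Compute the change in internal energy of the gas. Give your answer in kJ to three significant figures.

ΔU ≈ 6.27 kJ

Constant volume ⇒ W = 0, so Q = ΔU = nCᵥΔT with Cᵥ = 5R/2 = 20.79 J/(mol·K).
At constant V, T₂/T₁ = P₂/P₁ ⇒ ΔT = T₁(P₂/P₁ − 1) = 525·(1070/846 − 1) = 139 K.
ΔU = (2.17)(20.79)(139) = 6270 J.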